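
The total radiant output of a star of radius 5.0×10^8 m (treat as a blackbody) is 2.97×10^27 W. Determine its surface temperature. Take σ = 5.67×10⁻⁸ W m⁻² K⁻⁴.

T ≈ 11400 K

A = 4πr² = 4π × (5.0×10^8)² = 3.14×10^18 m².
From P = σAT⁴, T = (P / σA)^(1/4) = (2.97×10^27 / (5.67×10⁻⁸ × 3.14×10^18))^(1/4).
T = (1.67×10^16)^(1/4) = 11400 K.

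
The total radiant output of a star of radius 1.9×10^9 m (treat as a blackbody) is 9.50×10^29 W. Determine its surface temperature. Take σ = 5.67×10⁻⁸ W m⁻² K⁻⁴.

A = 4πr² = 4π × (1.9×10^9)² = 4.54×10^19 m².
From P = σAT⁴, T = (P / σA)^(1/4) = (9.50×10^29 / (5.67×10⁻⁸ × 4.54×10^19))^(1/4).
T = (3.69×10^17)^(1/4) = 24700 K.

T ≈ 24700 K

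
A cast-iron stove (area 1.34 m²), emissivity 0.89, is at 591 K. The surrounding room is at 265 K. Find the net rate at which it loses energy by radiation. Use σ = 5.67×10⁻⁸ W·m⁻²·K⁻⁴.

Q ≈ 7920 W

Q = εσA(T⁴ − T_s⁴). T⁴ − T_s⁴ = (591)⁴ − (265)⁴ = 1.22×10^11 − 4.93×10^9 = 1.17×10^11 K⁴.
Q = 0.89 × 5.67×10⁻⁸ × 1.34 × 1.17×10^11 = 7920 W.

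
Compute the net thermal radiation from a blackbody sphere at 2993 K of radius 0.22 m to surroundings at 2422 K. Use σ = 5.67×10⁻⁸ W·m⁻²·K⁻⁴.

A = 4πr² = 4π × (0.22)² = 0.608 m².
Q = σA(T⁴ − T_s⁴). T⁴ − T_s⁴ = (2993)⁴ − (2422)⁴ = 8.02×10^13 − 3.44×10^13 = 4.58×10^13 K⁴.
Q = 5.67×10⁻⁸ × 0.608 × 4.58×10^13 = 1.58×10^6 W.

Q ≈ 1.58×10^6 W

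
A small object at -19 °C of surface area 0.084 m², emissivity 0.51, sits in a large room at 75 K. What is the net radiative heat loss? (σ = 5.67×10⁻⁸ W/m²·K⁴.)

Convert: -19 °C = 254 K.
Q = εσA(T⁴ − T_s⁴). T⁴ − T_s⁴ = (254)⁴ − (75)⁴ = 4.16×10^9 − 3.16×10^7 = 4.13×10^9 K⁴.
Q = 0.51 × 5.67×10⁻⁸ × 0.0840 × 4.13×10^9 = 10.0 W.

Q ≈ 10.0 W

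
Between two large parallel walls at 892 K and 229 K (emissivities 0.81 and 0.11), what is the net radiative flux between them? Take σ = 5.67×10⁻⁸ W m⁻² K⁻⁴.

q ≈ 3830 W/m²

For two large parallel gray plates, q = σ(T₁⁴ − T₂⁴) / (1/ε₁ + 1/ε₂ − 1).
1/ε₁ + 1/ε₂ − 1 = 1/0.81 + 1/0.11 − 1 = 9.325.
T₁⁴ − T₂⁴ = 6.33×10^11 − 2.75×10^9 = 6.30×10^11 K⁴.
q = 5.67×10⁻⁸ × 6.30×10^11 / 9.325 = 3830 W/m².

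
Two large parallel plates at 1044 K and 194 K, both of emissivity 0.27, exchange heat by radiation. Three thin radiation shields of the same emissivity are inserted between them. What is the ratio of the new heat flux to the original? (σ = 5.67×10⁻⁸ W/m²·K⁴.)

With N identical shields there are N+1 = 4 gaps in series, each with the same radiative resistance, so the flux falls to 1/(N+1) of its unshielded value.

ratio ≈ 0.250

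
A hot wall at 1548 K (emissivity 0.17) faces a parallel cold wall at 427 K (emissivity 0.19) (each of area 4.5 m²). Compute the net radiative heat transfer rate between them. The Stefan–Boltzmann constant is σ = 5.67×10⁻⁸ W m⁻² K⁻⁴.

For two large parallel gray plates, q = σ(T₁⁴ − T₂⁴) / (1/ε₁ + 1/ε₂ − 1).
1/ε₁ + 1/ε₂ − 1 = 1/0.17 + 1/0.19 − 1 = 10.15.
T₁⁴ − T₂⁴ = 5.74×10^12 − 3.32×10^10 = 5.71×10^12 K⁴.
q = 5.67×10⁻⁸ × 5.71×10^12 / 10.15 = 31900 W/m².
Q = q·A = 31900 × 4.5 = 1.44×10^5 W.

Q ≈ 1.44×10^5 W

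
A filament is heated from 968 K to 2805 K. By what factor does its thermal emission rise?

ratio ≈ 70.5

P ∝ T⁴, so the ratio is (2805/968)⁴ = (2.898)⁴ = 70.5.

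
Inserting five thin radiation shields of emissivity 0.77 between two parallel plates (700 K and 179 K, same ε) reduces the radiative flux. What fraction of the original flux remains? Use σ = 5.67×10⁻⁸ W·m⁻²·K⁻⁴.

ratio ≈ 0.167

With N identical shields there are N+1 = 6 gaps in series, each with the same radiative resistance, so the flux falls to 1/(N+1) of its unshielded value.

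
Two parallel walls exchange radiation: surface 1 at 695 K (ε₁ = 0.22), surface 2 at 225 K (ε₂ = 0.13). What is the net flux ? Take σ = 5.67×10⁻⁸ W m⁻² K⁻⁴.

q ≈ 1160 W/m²

For two large parallel gray plates, q = σ(T₁⁴ − T₂⁴) / (1/ε₁ + 1/ε₂ − 1).
1/ε₁ + 1/ε₂ − 1 = 1/0.22 + 1/0.13 − 1 = 11.24.
T₁⁴ − T₂⁴ = 2.33×10^11 − 2.56×10^9 = 2.31×10^11 K⁴.
q = 5.67×10⁻⁸ × 2.31×10^11 / 11.24 = 1160 W/m².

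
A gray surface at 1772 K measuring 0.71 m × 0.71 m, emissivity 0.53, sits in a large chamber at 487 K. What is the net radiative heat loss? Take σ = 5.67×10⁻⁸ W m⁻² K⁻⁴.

A = 0.71 × 0.71 = 0.504 m².
Q = εσA(T⁴ − T_s⁴). T⁴ − T_s⁴ = (1772)⁴ − (487)⁴ = 9.86×10^12 − 5.62×10^10 = 9.80×10^12 K⁴.
Q = 0.53 × 5.67×10⁻⁸ × 0.504 × 9.80×10^12 = 1.49×10^5 W.

Q ≈ 1.49×10^5 W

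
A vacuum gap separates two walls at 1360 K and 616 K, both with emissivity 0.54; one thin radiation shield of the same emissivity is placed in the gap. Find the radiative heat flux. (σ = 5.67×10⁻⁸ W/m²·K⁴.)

Each of the 2 gaps contributes resistance (2/ε − 1) = 2/0.54 − 1 = 2.704; total = 5.407.
q = σ(T₁⁴ − T₂⁴) / 5.407 = 5.67×10⁻⁸ × 3.28×10^12 / 5.407 = 34400 W/m².

q ≈ 34400 W/m²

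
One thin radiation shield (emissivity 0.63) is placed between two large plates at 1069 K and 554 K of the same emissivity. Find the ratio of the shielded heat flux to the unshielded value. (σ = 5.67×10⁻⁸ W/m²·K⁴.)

With N identical shields there are N+1 = 2 gaps in series, each with the same radiative resistance, so the flux falls to 1/(N+1) of its unshielded value.

ratio ≈ 0.500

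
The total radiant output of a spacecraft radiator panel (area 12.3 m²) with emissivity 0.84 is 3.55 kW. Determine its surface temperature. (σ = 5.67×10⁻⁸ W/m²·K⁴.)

From P = εσAT⁴, T = (P / εσA)^(1/4) = (3550 / (0.84 × 5.67×10⁻⁸ × 12.3))^(1/4).
T = (6.06×10^9)^(1/4) = 279 K.

T ≈ 279 K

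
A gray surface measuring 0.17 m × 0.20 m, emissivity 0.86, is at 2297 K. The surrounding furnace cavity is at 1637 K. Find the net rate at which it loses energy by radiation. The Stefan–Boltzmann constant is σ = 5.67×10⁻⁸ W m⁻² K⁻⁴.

A = 0.17 × 0.20 = 0.0340 m².
Q = εσA(T⁴ − T_s⁴). T⁴ − T_s⁴ = (2297)⁴ − (1637)⁴ = 2.78×10^13 − 7.18×10^12 = 2.07×10^13 K⁴.
Q = 0.86 × 5.67×10⁻⁸ × 0.0340 × 2.07×10^13 = 34200 W.

Q ≈ 34200 W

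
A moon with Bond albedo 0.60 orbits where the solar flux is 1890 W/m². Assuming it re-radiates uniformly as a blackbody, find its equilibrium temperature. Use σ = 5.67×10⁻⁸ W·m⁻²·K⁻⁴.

Power absorbed = (1−a)S·πR²; power emitted = 4πR²σT⁴. Equating and cancelling πR²:
T = ((1−a)S / 4σ)^(1/4) = (756 / (4 × 5.67×10⁻⁸))^(1/4) = (3.33×10^9)^(1/4).
T = 240 K.

T ≈ 240 K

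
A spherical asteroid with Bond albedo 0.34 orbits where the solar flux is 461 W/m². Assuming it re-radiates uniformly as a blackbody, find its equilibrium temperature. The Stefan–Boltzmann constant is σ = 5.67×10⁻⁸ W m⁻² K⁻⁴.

T ≈ 191 K

Power absorbed = (1−a)S·πR²; power emitted = 4πR²σT⁴. Equating and cancelling πR²:
T = ((1−a)S / 4σ)^(1/4) = (304 / (4 × 5.67×10⁻⁸))^(1/4) = (1.34×10^9)^(1/4).
T = 191 K.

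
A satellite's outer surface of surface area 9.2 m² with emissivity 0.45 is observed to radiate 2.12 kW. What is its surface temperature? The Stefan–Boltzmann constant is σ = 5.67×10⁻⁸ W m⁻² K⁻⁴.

From P = εσAT⁴, T = (P / εσA)^(1/4) = (2120 / (0.45 × 5.67×10⁻⁸ × 9.20))^(1/4).
T = (9.03×10^9)^(1/4) = 308 K.

T ≈ 308 K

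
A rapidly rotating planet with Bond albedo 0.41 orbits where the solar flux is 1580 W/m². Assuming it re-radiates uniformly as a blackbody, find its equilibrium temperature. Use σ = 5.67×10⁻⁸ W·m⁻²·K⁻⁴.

Power absorbed = (1−a)S·πR²; power emitted = 4πR²σT⁴. Equating and cancelling πR²:
T = ((1−a)S / 4σ)^(1/4) = (932 / (4 × 5.67×10⁻⁸))^(1/4) = (4.11×10^9)^(1/4).
T = 253 K.

T ≈ 253 K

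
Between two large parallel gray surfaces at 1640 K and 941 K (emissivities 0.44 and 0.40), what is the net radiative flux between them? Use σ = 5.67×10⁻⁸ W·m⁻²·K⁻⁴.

q ≈ 96900 W/m²

For two large parallel gray plates, q = σ(T₁⁴ − T₂⁴) / (1/ε₁ + 1/ε₂ − 1).
1/ε₁ + 1/ε₂ − 1 = 1/0.44 + 1/0.40 − 1 = 3.773.
T₁⁴ − T₂⁴ = 7.23×10^12 − 7.84×10^11 = 6.45×10^12 K⁴.
q = 5.67×10⁻⁸ × 6.45×10^12 / 3.773 = 96900 W/m².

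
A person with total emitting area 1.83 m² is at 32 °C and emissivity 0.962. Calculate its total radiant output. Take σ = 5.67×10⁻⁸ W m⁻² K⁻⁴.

P ≈ 864 W

32 °C = 305 K.
Stefan–Boltzmann: P = εσAT⁴ = 0.962 × 5.67×10⁻⁸ × 1.83 × (305)⁴ = 0.962 × 5.67×10⁻⁸ × 1.83 × 8.65×10^9.
P = 864 W.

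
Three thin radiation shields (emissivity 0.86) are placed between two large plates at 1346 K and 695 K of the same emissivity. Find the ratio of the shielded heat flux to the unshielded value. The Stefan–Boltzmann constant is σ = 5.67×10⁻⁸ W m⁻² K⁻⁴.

ratio ≈ 0.250

With N identical shields there are N+1 = 4 gaps in series, each with the same radiative resistance, so the flux falls to 1/(N+1) of its unshielded value.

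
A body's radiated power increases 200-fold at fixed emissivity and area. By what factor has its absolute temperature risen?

P ∝ T⁴ ⇒ T ∝ P^(1/4), so T scales by (200)^(1/4) = 3.76.

factor ≈ 3.76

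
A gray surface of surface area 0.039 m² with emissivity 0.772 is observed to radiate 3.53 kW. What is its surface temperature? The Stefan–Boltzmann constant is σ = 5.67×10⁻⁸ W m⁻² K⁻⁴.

T ≈ 1200 K

From P = εσAT⁴, T = (P / εσA)^(1/4) = (3530 / (0.772 × 5.67×10⁻⁸ × 0.0390))^(1/4).
T = (2.07×10^12)^(1/4) = 1200 K.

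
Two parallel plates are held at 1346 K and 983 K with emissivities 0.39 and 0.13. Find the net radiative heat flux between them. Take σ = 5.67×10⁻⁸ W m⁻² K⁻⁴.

For two large parallel gray plates, q = σ(T₁⁴ − T₂⁴) / (1/ε₁ + 1/ε₂ − 1).
1/ε₁ + 1/ε₂ − 1 = 1/0.39 + 1/0.13 − 1 = 9.256.
T₁⁴ − T₂⁴ = 3.28×10^12 − 9.34×10^11 = 2.35×10^12 K⁴.
q = 5.67×10⁻⁸ × 2.35×10^12 / 9.256 = 14400 W/m².

q ≈ 14400 W/m²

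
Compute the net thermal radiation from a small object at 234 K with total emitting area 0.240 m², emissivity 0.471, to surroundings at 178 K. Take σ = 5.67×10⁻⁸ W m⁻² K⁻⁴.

Q = εσA(T⁴ − T_s⁴). T⁴ − T_s⁴ = (234)⁴ − (178)⁴ = 3.00×10^9 − 1.00×10^9 = 1.99×10^9 K⁴.
Q = 0.471 × 5.67×10⁻⁸ × 0.240 × 1.99×10^9 = 12.8 W.

Q ≈ 12.8 W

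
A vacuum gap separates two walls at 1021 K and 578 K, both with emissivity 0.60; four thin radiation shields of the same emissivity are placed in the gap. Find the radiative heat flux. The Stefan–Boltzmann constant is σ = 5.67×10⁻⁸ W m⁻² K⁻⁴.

Each of the 5 gaps contributes resistance (2/ε − 1) = 2/0.60 − 1 = 2.333; total = 11.67.
q = σ(T₁⁴ − T₂⁴) / 11.67 = 5.67×10⁻⁸ × 9.75×10^11 / 11.67 = 4740 W/m².

q ≈ 4740 W/m²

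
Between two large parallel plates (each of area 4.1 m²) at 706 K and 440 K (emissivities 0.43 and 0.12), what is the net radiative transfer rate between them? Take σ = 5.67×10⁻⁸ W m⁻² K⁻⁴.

For two large parallel gray plates, q = σ(T₁⁴ − T₂⁴) / (1/ε₁ + 1/ε₂ − 1).
1/ε₁ + 1/ε₂ − 1 = 1/0.43 + 1/0.12 − 1 = 9.659.
T₁⁴ − T₂⁴ = 2.48×10^11 − 3.75×10^10 = 2.11×10^11 K⁴.
q = 5.67×10⁻⁸ × 2.11×10^11 / 9.659 = 1240 W/m².
Q = q·A = 1240 × 4.1 = 5080 W.

Q ≈ 5080 W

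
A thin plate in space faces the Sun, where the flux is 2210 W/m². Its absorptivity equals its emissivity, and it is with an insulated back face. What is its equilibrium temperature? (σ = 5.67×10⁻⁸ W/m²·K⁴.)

Absorbed flux αS = emitted flux εσT⁴ (one radiating face); with α = ε, T = (S/σ)^(1/4).
T = (2210 / 5.67×10⁻⁸)^(1/4) = (3.90×10^10)^(1/4).
T = 444 K.

T ≈ 444 K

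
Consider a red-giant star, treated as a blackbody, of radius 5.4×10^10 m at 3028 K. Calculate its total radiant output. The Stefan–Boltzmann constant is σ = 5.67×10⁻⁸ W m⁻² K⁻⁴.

P ≈ 1.75×10^29 W

A = 4πr² = 4π × (5.4×10^10)² = 3.66×10^22 m².
P = σAT⁴ = 5.67×10⁻⁸ × 3.66×10^22 × (3028)⁴ = 5.67×10⁻⁸ × 3.66×10^22 × 8.41×10^13.
P = 1.75×10^29 W.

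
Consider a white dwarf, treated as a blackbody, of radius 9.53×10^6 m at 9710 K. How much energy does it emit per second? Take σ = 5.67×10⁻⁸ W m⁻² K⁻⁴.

P ≈ 5.75×10^23 W

A = 4πr² = 4π × (9.53×10^6)² = 1.14×10^15 m².
P = σAT⁴ = 5.67×10⁻⁸ × 1.14×10^15 × (9710)⁴ = 5.67×10⁻⁸ × 1.14×10^15 × 8.89×10^15.
P = 5.75×10^23 W.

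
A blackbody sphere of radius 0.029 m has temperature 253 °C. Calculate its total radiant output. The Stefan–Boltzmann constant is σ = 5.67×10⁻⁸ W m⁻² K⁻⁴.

P ≈ 45.9 W

A = 4πr² = 4π × (0.029)² = 0.0106 m².
253 °C = 526 K.
P = σAT⁴ = 5.67×10⁻⁸ × 0.0106 × (526)⁴ = 5.67×10⁻⁸ × 0.0106 × 7.65×10^10.
P = 45.9 W.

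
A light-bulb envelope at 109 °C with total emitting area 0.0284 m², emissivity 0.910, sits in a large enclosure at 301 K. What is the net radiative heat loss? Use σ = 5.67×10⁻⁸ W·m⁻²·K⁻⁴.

Q ≈ 19.2 W

Convert: 109 °C = 382 K.
Q = εσA(T⁴ − T_s⁴). T⁴ − T_s⁴ = (382)⁴ − (301)⁴ = 2.13×10^10 − 8.21×10^9 = 1.31×10^10 K⁴.
Q = 0.910 × 5.67×10⁻⁸ × 0.0284 × 1.31×10^10 = 19.2 W.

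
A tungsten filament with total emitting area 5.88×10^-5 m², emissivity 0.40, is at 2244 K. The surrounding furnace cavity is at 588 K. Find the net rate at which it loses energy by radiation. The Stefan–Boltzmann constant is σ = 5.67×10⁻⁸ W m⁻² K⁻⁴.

Q ≈ 33.7 W

Q = εσA(T⁴ − T_s⁴). T⁴ − T_s⁴ = (2244)⁴ − (588)⁴ = 2.54×10^13 − 1.20×10^11 = 2.52×10^13 K⁴.
Q = 0.40 × 5.67×10⁻⁸ × 5.88×10^-5 × 2.52×10^13 = 33.7 W.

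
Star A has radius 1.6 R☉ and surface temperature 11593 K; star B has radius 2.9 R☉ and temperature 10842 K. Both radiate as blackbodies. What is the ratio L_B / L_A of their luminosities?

L_B/L_A ≈ 2.51

L = 4πR²σT⁴ ∝ R²T⁴, so L_B/L_A = (2.9/1.6)² × (10842/11593)⁴ = 3.29 × 0.765 = 2.51.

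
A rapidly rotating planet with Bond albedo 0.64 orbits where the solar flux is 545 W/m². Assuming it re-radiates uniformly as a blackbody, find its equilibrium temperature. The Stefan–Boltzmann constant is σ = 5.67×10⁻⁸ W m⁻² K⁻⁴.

T ≈ 171 K

Power absorbed = (1−a)S·πR²; power emitted = 4πR²σT⁴. Equating and cancelling πR²:
T = ((1−a)S / 4σ)^(1/4) = (196 / (4 × 5.67×10⁻⁸))^(1/4) = (8.65×10^8)^(1/4).
T = 171 K.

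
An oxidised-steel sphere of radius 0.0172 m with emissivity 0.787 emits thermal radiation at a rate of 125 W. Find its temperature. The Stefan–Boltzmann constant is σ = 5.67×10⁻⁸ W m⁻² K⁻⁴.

A = 4πr² = 4π × (0.0172)² = 3.72×10^-3 m².
From P = εσAT⁴, T = (P / εσA)^(1/4) = (125 / (0.787 × 5.67×10⁻⁸ × 3.72×10^-3))^(1/4).
T = (7.54×10^11)^(1/4) = 932 K.

T ≈ 932 K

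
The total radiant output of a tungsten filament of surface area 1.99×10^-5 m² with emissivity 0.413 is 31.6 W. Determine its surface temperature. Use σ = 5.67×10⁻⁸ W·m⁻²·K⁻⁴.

T ≈ 2870 K

From P = εσAT⁴, T = (P / εσA)^(1/4) = (31.6 / (0.413 × 5.67×10⁻⁸ × 1.99×10^-5))^(1/4).
T = (6.78×10^13)^(1/4) = 2870 K.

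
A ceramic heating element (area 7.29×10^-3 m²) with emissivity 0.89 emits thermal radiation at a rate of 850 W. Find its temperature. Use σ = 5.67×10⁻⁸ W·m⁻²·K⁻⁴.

T ≈ 1230 K

From P = εσAT⁴, T = (P / εσA)^(1/4) = (850 / (0.89 × 5.67×10⁻⁸ × 7.29×10^-3))^(1/4).
T = (2.31×10^12)^(1/4) = 1230 K.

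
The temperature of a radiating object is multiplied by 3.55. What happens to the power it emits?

P ∝ T⁴, so the power scales as (3.55)⁴ = 159.

factor ≈ 159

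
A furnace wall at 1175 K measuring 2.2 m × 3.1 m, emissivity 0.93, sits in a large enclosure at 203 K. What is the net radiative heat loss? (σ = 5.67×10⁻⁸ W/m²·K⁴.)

A = 2.2 × 3.1 = 6.82 m².
Q = εσA(T⁴ − T_s⁴). T⁴ − T_s⁴ = (1175)⁴ − (203)⁴ = 1.91×10^12 − 1.70×10^9 = 1.90×10^12 K⁴.
Q = 0.93 × 5.67×10⁻⁸ × 6.82 × 1.90×10^12 = 6.85×10^5 W.

Q ≈ 6.85×10^5 W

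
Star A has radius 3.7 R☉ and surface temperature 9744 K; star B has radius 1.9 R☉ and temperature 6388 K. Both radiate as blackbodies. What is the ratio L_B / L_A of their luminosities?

L_B/L_A ≈ 0.0487

L = 4πR²σT⁴ ∝ R²T⁴, so L_B/L_A = (1.9/3.7)² × (6388/9744)⁴ = 0.264 × 0.185 = 0.0487.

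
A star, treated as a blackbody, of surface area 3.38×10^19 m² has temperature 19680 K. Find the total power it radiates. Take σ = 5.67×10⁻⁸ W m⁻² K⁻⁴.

P = σAT⁴ = 5.67×10⁻⁸ × 3.38×10^19 × (19680)⁴ = 5.67×10⁻⁸ × 3.38×10^19 × 1.50×10^17.
P = 2.87×10^29 W.

P ≈ 2.87×10^29 W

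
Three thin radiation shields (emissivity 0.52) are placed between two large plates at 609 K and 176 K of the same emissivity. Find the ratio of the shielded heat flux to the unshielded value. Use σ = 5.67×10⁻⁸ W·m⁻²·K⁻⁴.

ratio ≈ 0.250

With N identical shields there are N+1 = 4 gaps in series, each with the same radiative resistance, so the flux falls to 1/(N+1) of its unshielded value.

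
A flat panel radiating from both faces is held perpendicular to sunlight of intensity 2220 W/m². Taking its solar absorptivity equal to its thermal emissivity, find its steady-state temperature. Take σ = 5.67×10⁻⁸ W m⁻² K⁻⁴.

T ≈ 374 K

Absorbed flux αS = emitted flux 2εσT⁴ per unit area; with α = ε this gives T = (S/2σ)^(1/4).
T = (2220 / (2 × 5.67×10⁻⁸))^(1/4) = (1.96×10^10)^(1/4).
T = 374 K.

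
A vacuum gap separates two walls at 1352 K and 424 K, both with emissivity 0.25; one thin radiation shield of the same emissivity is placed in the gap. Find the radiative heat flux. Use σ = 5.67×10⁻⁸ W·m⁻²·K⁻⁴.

Each of the 2 gaps contributes resistance (2/ε − 1) = 2/0.25 − 1 = 7.000; total = 14.00.
q = σ(T₁⁴ − T₂⁴) / 14.00 = 5.67×10⁻⁸ × 3.31×10^12 / 14.00 = 13400 W/m².

q ≈ 13400 W/m²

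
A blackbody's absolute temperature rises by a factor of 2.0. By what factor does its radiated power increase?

factor ≈ 16.0

P ∝ T⁴, so the power scales as (2.0)⁴ = 16.0.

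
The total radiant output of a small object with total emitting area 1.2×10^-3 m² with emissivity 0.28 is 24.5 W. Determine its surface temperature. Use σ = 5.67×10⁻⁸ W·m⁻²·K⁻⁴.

From P = εσAT⁴, T = (P / εσA)^(1/4) = (24.5 / (0.28 × 5.67×10⁻⁸ × 1.20×10^-3))^(1/4).
T = (1.29×10^12)^(1/4) = 1060 K.

T ≈ 1060 K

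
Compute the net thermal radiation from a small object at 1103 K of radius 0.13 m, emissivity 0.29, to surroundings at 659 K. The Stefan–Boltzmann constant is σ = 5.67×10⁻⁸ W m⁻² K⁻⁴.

Q ≈ 4510 W

A = 4πr² = 4π × (0.13)² = 0.212 m².
Q = εσA(T⁴ − T_s⁴). T⁴ − T_s⁴ = (1103)⁴ − (659)⁴ = 1.48×10^12 − 1.89×10^11 = 1.29×10^12 K⁴.
Q = 0.29 × 5.67×10⁻⁸ × 0.212 × 1.29×10^12 = 4510 W.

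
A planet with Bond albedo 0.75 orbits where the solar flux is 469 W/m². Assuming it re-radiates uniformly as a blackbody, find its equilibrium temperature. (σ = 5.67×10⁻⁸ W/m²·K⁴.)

T ≈ 151 K

Power absorbed = (1−a)S·πR²; power emitted = 4πR²σT⁴. Equating and cancelling πR²:
T = ((1−a)S / 4σ)^(1/4) = (117 / (4 × 5.67×10⁻⁸))^(1/4) = (5.17×10^8)^(1/4).
T = 151 K.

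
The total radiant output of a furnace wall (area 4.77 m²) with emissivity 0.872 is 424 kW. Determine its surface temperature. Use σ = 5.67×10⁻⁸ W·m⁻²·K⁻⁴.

From P = εσAT⁴, T = (P / εσA)^(1/4) = (4.24×10^5 / (0.872 × 5.67×10⁻⁸ × 4.77))^(1/4).
T = (1.80×10^12)^(1/4) = 1160 K.

T ≈ 1160 K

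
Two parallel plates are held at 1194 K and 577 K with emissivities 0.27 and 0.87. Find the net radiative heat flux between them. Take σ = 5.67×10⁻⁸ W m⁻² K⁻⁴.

For two large parallel gray plates, q = σ(T₁⁴ − T₂⁴) / (1/ε₁ + 1/ε₂ − 1).
1/ε₁ + 1/ε₂ − 1 = 1/0.27 + 1/0.87 − 1 = 3.853.
T₁⁴ − T₂⁴ = 2.03×10^12 − 1.11×10^11 = 1.92×10^12 K⁴.
q = 5.67×10⁻⁸ × 1.92×10^12 / 3.853 = 28300 W/m².

q ≈ 28300 W/m²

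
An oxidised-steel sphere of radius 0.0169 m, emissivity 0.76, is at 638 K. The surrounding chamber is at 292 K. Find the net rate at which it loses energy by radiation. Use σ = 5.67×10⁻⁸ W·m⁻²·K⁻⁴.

A = 4πr² = 4π × (0.0169)² = 3.59×10^-3 m².
Q = εσA(T⁴ − T_s⁴). T⁴ − T_s⁴ = (638)⁴ − (292)⁴ = 1.66×10^11 − 7.27×10^9 = 1.58×10^11 K⁴.
Q = 0.76 × 5.67×10⁻⁸ × 3.59×10^-3 × 1.58×10^11 = 24.5 W.

Q ≈ 24.5 W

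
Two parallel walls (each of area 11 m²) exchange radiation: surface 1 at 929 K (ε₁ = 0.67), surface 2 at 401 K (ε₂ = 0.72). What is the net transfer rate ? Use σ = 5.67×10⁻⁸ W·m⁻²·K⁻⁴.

For two large parallel gray plates, q = σ(T₁⁴ − T₂⁴) / (1/ε₁ + 1/ε₂ − 1).
1/ε₁ + 1/ε₂ − 1 = 1/0.67 + 1/0.72 − 1 = 1.881.
T₁⁴ − T₂⁴ = 7.45×10^11 − 2.59×10^10 = 7.19×10^11 K⁴.
q = 5.67×10⁻⁸ × 7.19×10^11 / 1.881 = 21700 W/m².
Q = q·A = 21700 × 11 = 2.38×10^5 W.

Q ≈ 2.38×10^5 W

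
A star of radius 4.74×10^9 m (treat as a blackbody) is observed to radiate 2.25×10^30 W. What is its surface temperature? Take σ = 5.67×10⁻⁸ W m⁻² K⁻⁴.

A = 4πr² = 4π × (4.74×10^9)² = 2.82×10^20 m².
From P = σAT⁴, T = (P / σA)^(1/4) = (2.25×10^30 / (5.67×10⁻⁸ × 2.82×10^20))^(1/4).
T = (1.41×10^17)^(1/4) = 19400 K.

T ≈ 19400 K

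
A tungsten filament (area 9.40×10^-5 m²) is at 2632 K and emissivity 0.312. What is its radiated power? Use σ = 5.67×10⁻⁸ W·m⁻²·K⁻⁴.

P ≈ 79.8 W

Stefan–Boltzmann: P = εσAT⁴ = 0.312 × 5.67×10⁻⁸ × 9.40×10^-5 × (2632)⁴ = 0.312 × 5.67×10⁻⁸ × 9.40×10^-5 × 4.80×10^13.
P = 79.8 W.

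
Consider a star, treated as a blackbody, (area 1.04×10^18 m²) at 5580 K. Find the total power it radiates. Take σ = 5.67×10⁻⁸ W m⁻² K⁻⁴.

P ≈ 5.72×10^25 W

P = σAT⁴ = 5.67×10⁻⁸ × 1.04×10^18 × (5580)⁴ = 5.67×10⁻⁸ × 1.04×10^18 × 9.69×10^14.
P = 5.72×10^25 W.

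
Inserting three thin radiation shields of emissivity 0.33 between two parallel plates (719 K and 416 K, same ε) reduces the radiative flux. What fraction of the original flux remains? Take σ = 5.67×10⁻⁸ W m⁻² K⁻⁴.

With N identical shields there are N+1 = 4 gaps in series, each with the same radiative resistance, so the flux falls to 1/(N+1) of its unshielded value.

ratio ≈ 0.250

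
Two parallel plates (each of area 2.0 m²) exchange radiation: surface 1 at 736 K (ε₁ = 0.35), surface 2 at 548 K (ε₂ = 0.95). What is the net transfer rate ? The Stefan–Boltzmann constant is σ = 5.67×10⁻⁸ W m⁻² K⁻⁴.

Q ≈ 7920 W

For two large parallel gray plates, q = σ(T₁⁴ − T₂⁴) / (1/ε₁ + 1/ε₂ − 1).
1/ε₁ + 1/ε₂ − 1 = 1/0.35 + 1/0.95 − 1 = 2.910.
T₁⁴ − T₂⁴ = 2.93×10^11 − 9.02×10^10 = 2.03×10^11 K⁴.
q = 5.67×10⁻⁸ × 2.03×10^11 / 2.910 = 3960 W/m².
Q = q·A = 3960 × 2.0 = 7920 W.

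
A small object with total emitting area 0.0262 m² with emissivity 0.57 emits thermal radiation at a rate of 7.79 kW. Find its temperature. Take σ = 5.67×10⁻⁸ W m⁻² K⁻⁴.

T ≈ 1740 K

From P = εσAT⁴, T = (P / εσA)^(1/4) = (7790 / (0.57 × 5.67×10⁻⁸ × 0.0262))^(1/4).
T = (9.20×10^12)^(1/4) = 1740 K.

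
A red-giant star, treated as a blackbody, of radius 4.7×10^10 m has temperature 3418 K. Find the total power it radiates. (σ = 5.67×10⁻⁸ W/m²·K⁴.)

A = 4πr² = 4π × (4.7×10^10)² = 2.78×10^22 m².
P = σAT⁴ = 5.67×10⁻⁸ × 2.78×10^22 × (3418)⁴ = 5.67×10⁻⁸ × 2.78×10^22 × 1.36×10^14.
P = 2.15×10^29 W.

P ≈ 2.15×10^29 W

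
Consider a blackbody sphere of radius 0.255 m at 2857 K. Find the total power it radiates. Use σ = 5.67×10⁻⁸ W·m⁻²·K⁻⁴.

A = 4πr² = 4π × (0.255)² = 0.817 m².
P = σAT⁴ = 5.67×10⁻⁸ × 0.817 × (2857)⁴ = 5.67×10⁻⁸ × 0.817 × 6.66×10^13.
P = 3.09×10^6 W.

P ≈ 3.09×10^6 W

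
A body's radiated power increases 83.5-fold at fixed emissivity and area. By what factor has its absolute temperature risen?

factor ≈ 3.02

P ∝ T⁴ ⇒ T ∝ P^(1/4), so T scales by (83.5)^(1/4) = 3.02.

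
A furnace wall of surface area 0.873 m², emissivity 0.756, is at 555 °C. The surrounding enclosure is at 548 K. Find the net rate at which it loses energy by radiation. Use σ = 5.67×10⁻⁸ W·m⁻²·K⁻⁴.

Q ≈ 14200 W

Convert: 555 °C = 828 K.
Q = εσA(T⁴ − T_s⁴). T⁴ − T_s⁴ = (828)⁴ − (548)⁴ = 4.70×10^11 − 9.02×10^10 = 3.80×10^11 K⁴.
Q = 0.756 × 5.67×10⁻⁸ × 0.873 × 3.80×10^11 = 14200 W.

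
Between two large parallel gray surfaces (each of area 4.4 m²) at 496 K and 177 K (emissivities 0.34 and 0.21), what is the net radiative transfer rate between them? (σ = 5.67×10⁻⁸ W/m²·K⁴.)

Q ≈ 2220 W

For two large parallel gray plates, q = σ(T₁⁴ − T₂⁴) / (1/ε₁ + 1/ε₂ − 1).
1/ε₁ + 1/ε₂ − 1 = 1/0.34 + 1/0.21 − 1 = 6.703.
T₁⁴ − T₂⁴ = 6.05×10^10 − 9.82×10^8 = 5.95×10^10 K⁴.
q = 5.67×10⁻⁸ × 5.95×10^10 / 6.703 = 504 W/m².
Q = q·A = 504 × 4.4 = 2220 W.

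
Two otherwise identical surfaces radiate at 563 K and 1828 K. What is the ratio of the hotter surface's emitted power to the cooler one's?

P ∝ T⁴, so the ratio is (1828/563)⁴ = (3.247)⁴ = 111.

ratio ≈ 111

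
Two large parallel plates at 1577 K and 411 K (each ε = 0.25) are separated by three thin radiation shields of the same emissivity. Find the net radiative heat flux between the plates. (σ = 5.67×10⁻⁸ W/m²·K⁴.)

Each of the 4 gaps contributes resistance (2/ε − 1) = 2/0.25 − 1 = 7.000; total = 28.00.
q = σ(T₁⁴ − T₂⁴) / 28.00 = 5.67×10⁻⁸ × 6.16×10^12 / 28.00 = 12500 W/m².

q ≈ 12500 W/m²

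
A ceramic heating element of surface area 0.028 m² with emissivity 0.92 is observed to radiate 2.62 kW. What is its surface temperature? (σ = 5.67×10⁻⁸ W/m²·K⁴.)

From P = εσAT⁴, T = (P / εσA)^(1/4) = (2620 / (0.92 × 5.67×10⁻⁸ × 0.0280))^(1/4).
T = (1.79×10^12)^(1/4) = 1160 K.

T ≈ 1160 K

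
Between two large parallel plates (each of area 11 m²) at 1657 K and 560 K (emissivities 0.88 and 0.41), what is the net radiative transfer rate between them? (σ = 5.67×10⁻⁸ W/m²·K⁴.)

For two large parallel gray plates, q = σ(T₁⁴ − T₂⁴) / (1/ε₁ + 1/ε₂ − 1).
1/ε₁ + 1/ε₂ − 1 = 1/0.88 + 1/0.41 − 1 = 2.575.
T₁⁴ − T₂⁴ = 7.54×10^12 − 9.83×10^10 = 7.44×10^12 K⁴.
q = 5.67×10⁻⁸ × 7.44×10^12 / 2.575 = 1.64×10^5 W/m².
Q = q·A = 1.64×10^5 × 11 = 1.80×10^6 W.

Q ≈ 1.80×10^6 W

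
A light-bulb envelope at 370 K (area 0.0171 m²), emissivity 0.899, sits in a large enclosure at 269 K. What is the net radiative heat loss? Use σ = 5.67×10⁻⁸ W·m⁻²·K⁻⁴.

Q = εσA(T⁴ − T_s⁴). T⁴ − T_s⁴ = (370)⁴ − (269)⁴ = 1.87×10^10 − 5.24×10^9 = 1.35×10^10 K⁴.
Q = 0.899 × 5.67×10⁻⁸ × 0.0171 × 1.35×10^10 = 11.8 W.

Q ≈ 11.8 W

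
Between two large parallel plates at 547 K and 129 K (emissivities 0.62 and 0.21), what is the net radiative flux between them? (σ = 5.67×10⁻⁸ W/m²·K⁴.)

q ≈ 942 W/m²

For two large parallel gray plates, q = σ(T₁⁴ − T₂⁴) / (1/ε₁ + 1/ε₂ − 1).
1/ε₁ + 1/ε₂ − 1 = 1/0.62 + 1/0.21 − 1 = 5.375.
T₁⁴ − T₂⁴ = 8.95×10^10 − 2.77×10^8 = 8.92×10^10 K⁴.
q = 5.67×10⁻⁸ × 8.92×10^10 / 5.375 = 942 W/m².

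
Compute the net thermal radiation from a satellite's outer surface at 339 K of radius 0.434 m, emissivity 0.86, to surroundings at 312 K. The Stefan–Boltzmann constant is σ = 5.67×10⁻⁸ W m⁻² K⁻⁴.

Q ≈ 431 W

A = 4πr² = 4π × (0.434)² = 2.37 m².
Q = εσA(T⁴ − T_s⁴). T⁴ − T_s⁴ = (339)⁴ − (312)⁴ = 1.32×10^10 − 9.48×10^9 = 3.73×10^9 K⁴.
Q = 0.86 × 5.67×10⁻⁸ × 2.37 × 3.73×10^9 = 431 W.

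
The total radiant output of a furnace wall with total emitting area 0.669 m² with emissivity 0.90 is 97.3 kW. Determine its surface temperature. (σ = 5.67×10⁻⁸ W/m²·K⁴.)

From P = εσAT⁴, T = (P / εσA)^(1/4) = (97300 / (0.90 × 5.67×10⁻⁸ × 0.669))^(1/4).
T = (2.85×10^12)^(1/4) = 1300 K.

T ≈ 1300 K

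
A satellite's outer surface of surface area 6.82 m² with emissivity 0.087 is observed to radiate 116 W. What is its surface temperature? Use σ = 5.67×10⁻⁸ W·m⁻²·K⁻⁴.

From P = εσAT⁴, T = (P / εσA)^(1/4) = (116 / (0.087 × 5.67×10⁻⁸ × 6.82))^(1/4).
T = (3.45×10^9)^(1/4) = 242 K.

T ≈ 242 K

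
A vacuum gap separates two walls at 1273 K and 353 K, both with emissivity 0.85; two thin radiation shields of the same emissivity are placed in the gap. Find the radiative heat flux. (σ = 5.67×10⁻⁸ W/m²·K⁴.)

Each of the 3 gaps contributes resistance (2/ε − 1) = 2/0.85 − 1 = 1.353; total = 4.059.
q = σ(T₁⁴ − T₂⁴) / 4.059 = 5.67×10⁻⁸ × 2.61×10^12 / 4.059 = 36500 W/m².

q ≈ 36500 W/m²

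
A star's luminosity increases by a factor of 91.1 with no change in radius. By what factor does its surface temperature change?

P ∝ T⁴ ⇒ T ∝ P^(1/4), so T scales by (91.1)^(1/4) = 3.09.

factor ≈ 3.09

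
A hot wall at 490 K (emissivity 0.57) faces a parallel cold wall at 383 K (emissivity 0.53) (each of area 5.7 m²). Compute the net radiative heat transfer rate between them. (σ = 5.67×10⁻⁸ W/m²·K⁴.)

For two large parallel gray plates, q = σ(T₁⁴ − T₂⁴) / (1/ε₁ + 1/ε₂ − 1).
1/ε₁ + 1/ε₂ − 1 = 1/0.57 + 1/0.53 − 1 = 2.641.
T₁⁴ − T₂⁴ = 5.76×10^10 − 2.15×10^10 = 3.61×10^10 K⁴.
q = 5.67×10⁻⁸ × 3.61×10^10 / 2.641 = 776 W/m².
Q = q·A = 776 × 5.7 = 4420 W.

Q ≈ 4420 W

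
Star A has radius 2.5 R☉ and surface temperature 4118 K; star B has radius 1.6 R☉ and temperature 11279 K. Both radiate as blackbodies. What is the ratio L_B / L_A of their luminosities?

L_B/L_A ≈ 23.1

L = 4πR²σT⁴ ∝ R²T⁴, so L_B/L_A = (1.6/2.5)² × (11279/4118)⁴ = 0.410 × 56.3 = 23.1.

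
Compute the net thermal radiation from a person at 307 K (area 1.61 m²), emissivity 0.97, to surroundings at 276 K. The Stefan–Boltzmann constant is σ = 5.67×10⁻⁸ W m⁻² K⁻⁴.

Q ≈ 273 W

Q = εσA(T⁴ − T_s⁴). T⁴ − T_s⁴ = (307)⁴ − (276)⁴ = 8.88×10^9 − 5.80×10^9 = 3.08×10^9 K⁴.
Q = 0.97 × 5.67×10⁻⁸ × 1.61 × 3.08×10^9 = 273 W.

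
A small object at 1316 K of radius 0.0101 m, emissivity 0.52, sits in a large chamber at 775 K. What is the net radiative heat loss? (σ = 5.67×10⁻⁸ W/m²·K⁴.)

A = 4πr² = 4π × (0.0101)² = 1.28×10^-3 m².
Q = εσA(T⁴ − T_s⁴). T⁴ − T_s⁴ = (1316)⁴ − (775)⁴ = 3.00×10^12 − 3.61×10^11 = 2.64×10^12 K⁴.
Q = 0.52 × 5.67×10⁻⁸ × 1.28×10^-3 × 2.64×10^12 = 99.7 W.

Q ≈ 99.7 W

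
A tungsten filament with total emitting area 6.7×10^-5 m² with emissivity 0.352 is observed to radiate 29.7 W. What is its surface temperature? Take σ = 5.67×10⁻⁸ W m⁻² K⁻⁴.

From P = εσAT⁴, T = (P / εσA)^(1/4) = (29.7 / (0.352 × 5.67×10⁻⁸ × 6.70×10^-5))^(1/4).
T = (2.22×10^13)^(1/4) = 2170 K.

T ≈ 2170 K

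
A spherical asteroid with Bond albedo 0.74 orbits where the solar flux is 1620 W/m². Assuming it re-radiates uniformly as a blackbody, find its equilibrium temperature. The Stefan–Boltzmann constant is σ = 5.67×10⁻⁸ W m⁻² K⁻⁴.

Power absorbed = (1−a)S·πR²; power emitted = 4πR²σT⁴. Equating and cancelling πR²:
T = ((1−a)S / 4σ)^(1/4) = (421 / (4 × 5.67×10⁻⁸))^(1/4) = (1.86×10^9)^(1/4).
T = 208 K.

T ≈ 208 K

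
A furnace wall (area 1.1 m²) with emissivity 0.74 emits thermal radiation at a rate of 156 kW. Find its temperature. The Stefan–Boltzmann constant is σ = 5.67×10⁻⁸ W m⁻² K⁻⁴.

T ≈ 1360 K

From P = εσAT⁴, T = (P / εσA)^(1/4) = (1.56×10^5 / (0.74 × 5.67×10⁻⁸ × 1.10))^(1/4).
T = (3.38×10^12)^(1/4) = 1360 K.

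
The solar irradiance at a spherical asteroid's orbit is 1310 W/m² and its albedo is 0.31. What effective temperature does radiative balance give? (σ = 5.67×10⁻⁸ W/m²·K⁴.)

Power absorbed = (1−a)S·πR²; power emitted = 4πR²σT⁴. Equating and cancelling πR²:
T = ((1−a)S / 4σ)^(1/4) = (904 / (4 × 5.67×10⁻⁸))^(1/4) = (3.99×10^9)^(1/4).
T = 251 K.

T ≈ 251 K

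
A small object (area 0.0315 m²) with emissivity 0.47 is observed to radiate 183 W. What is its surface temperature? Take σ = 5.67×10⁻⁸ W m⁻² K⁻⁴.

From P = εσAT⁴, T = (P / εσA)^(1/4) = (183 / (0.47 × 5.67×10⁻⁸ × 0.0315))^(1/4).
T = (2.18×10^11)^(1/4) = 683 K.

T ≈ 683 K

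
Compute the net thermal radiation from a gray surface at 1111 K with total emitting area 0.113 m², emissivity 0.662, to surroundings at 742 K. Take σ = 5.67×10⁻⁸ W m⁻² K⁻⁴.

Q ≈ 5180 W

Q = εσA(T⁴ − T_s⁴). T⁴ − T_s⁴ = (1111)⁴ − (742)⁴ = 1.52×10^12 − 3.03×10^11 = 1.22×10^12 K⁴.
Q = 0.662 × 5.67×10⁻⁸ × 0.113 × 1.22×10^12 = 5180 W.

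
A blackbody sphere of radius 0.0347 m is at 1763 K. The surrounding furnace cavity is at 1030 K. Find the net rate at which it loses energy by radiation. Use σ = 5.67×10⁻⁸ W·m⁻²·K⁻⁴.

Q ≈ 7320 W

A = 4πr² = 4π × (0.0347)² = 0.0151 m².
Q = σA(T⁴ − T_s⁴). T⁴ − T_s⁴ = (1763)⁴ − (1030)⁴ = 9.66×10^12 − 1.13×10^12 = 8.54×10^12 K⁴.
Q = 5.67×10⁻⁸ × 0.0151 × 8.54×10^12 = 7320 W.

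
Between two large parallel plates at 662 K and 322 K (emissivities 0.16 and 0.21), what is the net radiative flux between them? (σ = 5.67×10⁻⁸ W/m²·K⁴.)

For two large parallel gray plates, q = σ(T₁⁴ − T₂⁴) / (1/ε₁ + 1/ε₂ − 1).
1/ε₁ + 1/ε₂ − 1 = 1/0.16 + 1/0.21 − 1 = 10.01.
T₁⁴ − T₂⁴ = 1.92×10^11 − 1.08×10^10 = 1.81×10^11 K⁴.
q = 5.67×10⁻⁸ × 1.81×10^11 / 10.01 = 1030 W/m².

q ≈ 1030 W/m²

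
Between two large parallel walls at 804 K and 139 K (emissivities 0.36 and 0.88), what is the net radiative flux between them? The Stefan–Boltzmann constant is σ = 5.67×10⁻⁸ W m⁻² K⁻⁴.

For two large parallel gray plates, q = σ(T₁⁴ − T₂⁴) / (1/ε₁ + 1/ε₂ − 1).
1/ε₁ + 1/ε₂ − 1 = 1/0.36 + 1/0.88 − 1 = 2.914.
T₁⁴ − T₂⁴ = 4.18×10^11 − 3.73×10^8 = 4.17×10^11 K⁴.
q = 5.67×10⁻⁸ × 4.17×10^11 / 2.914 = 8120 W/m².

q ≈ 8120 W/m²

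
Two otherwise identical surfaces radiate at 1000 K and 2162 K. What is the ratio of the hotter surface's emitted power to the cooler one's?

ratio ≈ 21.8

P ∝ T⁴, so the ratio is (2162/1000)⁴ = (2.162)⁴ = 21.8.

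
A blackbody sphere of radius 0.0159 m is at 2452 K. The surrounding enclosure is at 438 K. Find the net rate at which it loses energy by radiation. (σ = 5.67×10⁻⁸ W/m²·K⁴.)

Q ≈ 6500 W

A = 4πr² = 4π × (0.0159)² = 3.18×10^-3 m².
Q = σA(T⁴ − T_s⁴). T⁴ − T_s⁴ = (2452)⁴ − (438)⁴ = 3.61×10^13 − 3.68×10^10 = 3.61×10^13 K⁴.
Q = 5.67×10⁻⁸ × 3.18×10^-3 × 3.61×10^13 = 6500 W.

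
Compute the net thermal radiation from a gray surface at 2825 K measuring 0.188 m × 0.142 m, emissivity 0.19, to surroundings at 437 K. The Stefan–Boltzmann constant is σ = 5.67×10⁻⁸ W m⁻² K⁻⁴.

Q ≈ 18300 W

A = 0.188 × 0.142 = 0.0267 m².
Q = εσA(T⁴ − T_s⁴). T⁴ − T_s⁴ = (2825)⁴ − (437)⁴ = 6.37×10^13 − 3.65×10^10 = 6.37×10^13 K⁴.
Q = 0.19 × 5.67×10⁻⁸ × 0.0267 × 6.37×10^13 = 18300 W.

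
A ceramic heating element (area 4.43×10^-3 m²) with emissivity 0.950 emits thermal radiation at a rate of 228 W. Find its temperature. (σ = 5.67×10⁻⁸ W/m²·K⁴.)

T ≈ 989 K

From P = εσAT⁴, T = (P / εσA)^(1/4) = (228 / (0.950 × 5.67×10⁻⁸ × 4.43×10^-3))^(1/4).
T = (9.55×10^11)^(1/4) = 989 K.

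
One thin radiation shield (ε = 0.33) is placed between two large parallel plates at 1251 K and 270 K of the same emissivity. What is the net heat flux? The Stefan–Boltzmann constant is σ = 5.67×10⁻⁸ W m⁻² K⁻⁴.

Each of the 2 gaps contributes resistance (2/ε − 1) = 2/0.33 − 1 = 5.061; total = 10.12.
q = σ(T₁⁴ − T₂⁴) / 10.12 = 5.67×10⁻⁸ × 2.44×10^12 / 10.12 = 13700 W/m².

q ≈ 13700 W/m²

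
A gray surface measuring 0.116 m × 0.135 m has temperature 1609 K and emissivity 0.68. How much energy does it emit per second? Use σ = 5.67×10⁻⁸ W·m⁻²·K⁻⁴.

A = 0.116 × 0.135 = 0.0157 m².
P = εσAT⁴ = 0.68 × 5.67×10⁻⁸ × 0.0157 × (1609)⁴ = 0.68 × 5.67×10⁻⁸ × 0.0157 × 6.70×10^12.
P = 4050 W.

P ≈ 4050 W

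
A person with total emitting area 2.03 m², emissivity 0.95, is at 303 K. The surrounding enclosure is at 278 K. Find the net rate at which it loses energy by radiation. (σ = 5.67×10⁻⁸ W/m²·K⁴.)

Q = εσA(T⁴ − T_s⁴). T⁴ − T_s⁴ = (303)⁴ − (278)⁴ = 8.43×10^9 − 5.97×10^9 = 2.46×10^9 K⁴.
Q = 0.95 × 5.67×10⁻⁸ × 2.03 × 2.46×10^9 = 269 W.

Q ≈ 269 W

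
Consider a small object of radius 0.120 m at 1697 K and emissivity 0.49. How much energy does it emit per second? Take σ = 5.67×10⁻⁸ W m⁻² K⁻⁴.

A = 4πr² = 4π × (0.120)² = 0.181 m².
P = εσAT⁴ = 0.49 × 5.67×10⁻⁸ × 0.181 × (1697)⁴ = 0.49 × 5.67×10⁻⁸ × 0.181 × 8.29×10^12.
P = 41700 W.

P ≈ 41700 W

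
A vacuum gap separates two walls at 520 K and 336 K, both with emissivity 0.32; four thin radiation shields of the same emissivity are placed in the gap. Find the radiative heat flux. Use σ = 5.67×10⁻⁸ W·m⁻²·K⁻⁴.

q ≈ 130 W/m²

Each of the 5 gaps contributes resistance (2/ε − 1) = 2/0.32 − 1 = 5.250; total = 26.25.
q = σ(T₁⁴ − T₂⁴) / 26.25 = 5.67×10⁻⁸ × 6.04×10^10 / 26.25 = 130 W/m².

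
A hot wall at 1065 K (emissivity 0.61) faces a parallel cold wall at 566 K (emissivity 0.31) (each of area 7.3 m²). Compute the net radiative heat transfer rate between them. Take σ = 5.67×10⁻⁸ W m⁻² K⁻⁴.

Q ≈ 1.27×10^5 W

For two large parallel gray plates, q = σ(T₁⁴ − T₂⁴) / (1/ε₁ + 1/ε₂ − 1).
1/ε₁ + 1/ε₂ − 1 = 1/0.61 + 1/0.31 − 1 = 3.865.
T₁⁴ − T₂⁴ = 1.29×10^12 − 1.03×10^11 = 1.18×10^12 K⁴.
q = 5.67×10⁻⁸ × 1.18×10^12 / 3.865 = 17400 W/m².
Q = q·A = 17400 × 7.3 = 1.27×10^5 W.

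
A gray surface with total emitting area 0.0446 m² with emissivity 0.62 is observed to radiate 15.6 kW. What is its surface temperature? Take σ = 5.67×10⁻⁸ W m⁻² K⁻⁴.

T ≈ 1780 K

From P = εσAT⁴, T = (P / εσA)^(1/4) = (15600 / (0.62 × 5.67×10⁻⁸ × 0.0446))^(1/4).
T = (9.95×10^12)^(1/4) = 1780 K.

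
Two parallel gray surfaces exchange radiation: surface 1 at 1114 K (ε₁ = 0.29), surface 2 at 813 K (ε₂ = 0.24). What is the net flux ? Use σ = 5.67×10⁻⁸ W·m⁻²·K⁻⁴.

q ≈ 9460 W/m²

For two large parallel gray plates, q = σ(T₁⁴ − T₂⁴) / (1/ε₁ + 1/ε₂ − 1).
1/ε₁ + 1/ε₂ − 1 = 1/0.29 + 1/0.24 − 1 = 6.615.
T₁⁴ − T₂⁴ = 1.54×10^12 − 4.37×10^11 = 1.10×10^12 K⁴.
q = 5.67×10⁻⁸ × 1.10×10^12 / 6.615 = 9460 W/m².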